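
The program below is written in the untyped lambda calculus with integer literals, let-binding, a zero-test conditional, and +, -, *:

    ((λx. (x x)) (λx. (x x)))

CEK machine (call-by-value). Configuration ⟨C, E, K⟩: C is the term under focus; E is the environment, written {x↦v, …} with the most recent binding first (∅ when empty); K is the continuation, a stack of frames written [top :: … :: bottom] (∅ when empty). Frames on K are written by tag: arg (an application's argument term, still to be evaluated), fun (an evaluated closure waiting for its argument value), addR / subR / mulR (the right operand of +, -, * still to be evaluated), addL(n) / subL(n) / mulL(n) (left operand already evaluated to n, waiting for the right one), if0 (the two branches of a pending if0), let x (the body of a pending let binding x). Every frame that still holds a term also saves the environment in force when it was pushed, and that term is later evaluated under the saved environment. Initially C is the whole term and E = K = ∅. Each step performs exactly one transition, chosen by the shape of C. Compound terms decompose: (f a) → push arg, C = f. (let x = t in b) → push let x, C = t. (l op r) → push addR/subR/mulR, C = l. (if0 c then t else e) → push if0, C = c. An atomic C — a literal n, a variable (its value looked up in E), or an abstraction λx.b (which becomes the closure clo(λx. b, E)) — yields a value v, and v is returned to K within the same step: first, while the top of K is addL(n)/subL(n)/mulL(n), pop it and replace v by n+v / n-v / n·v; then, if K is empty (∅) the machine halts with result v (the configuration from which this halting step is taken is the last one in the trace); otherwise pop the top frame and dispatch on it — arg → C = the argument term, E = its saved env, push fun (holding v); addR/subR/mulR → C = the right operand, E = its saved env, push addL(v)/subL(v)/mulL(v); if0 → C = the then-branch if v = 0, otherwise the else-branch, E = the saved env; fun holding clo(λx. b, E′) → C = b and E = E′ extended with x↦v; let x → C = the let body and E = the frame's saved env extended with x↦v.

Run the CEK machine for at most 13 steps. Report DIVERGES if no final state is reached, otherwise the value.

[0] ⟨C=((λx. (x x)) (λx. (x x))); E=∅; K=∅⟩
[1] ⟨C=(λx. (x x)); E=∅; K=[arg]⟩
[2] ⟨C=(λx. (x x)); E=∅; K=[fun]⟩
[3] ⟨C=(x x); E={x↦clo(λx. (x x), ∅)}; K=∅⟩
[4] ⟨C=x; E={x↦clo(λx. (x x), ∅)}; K=[arg]⟩
[5] ⟨C=x; E={x↦clo(λx. (x x), ∅)}; K=[fun]⟩
… configuration repeats with period 3 (steps 3–5 recur indefinitely) …

Answer: DIVERGES (no final state within 13 steps)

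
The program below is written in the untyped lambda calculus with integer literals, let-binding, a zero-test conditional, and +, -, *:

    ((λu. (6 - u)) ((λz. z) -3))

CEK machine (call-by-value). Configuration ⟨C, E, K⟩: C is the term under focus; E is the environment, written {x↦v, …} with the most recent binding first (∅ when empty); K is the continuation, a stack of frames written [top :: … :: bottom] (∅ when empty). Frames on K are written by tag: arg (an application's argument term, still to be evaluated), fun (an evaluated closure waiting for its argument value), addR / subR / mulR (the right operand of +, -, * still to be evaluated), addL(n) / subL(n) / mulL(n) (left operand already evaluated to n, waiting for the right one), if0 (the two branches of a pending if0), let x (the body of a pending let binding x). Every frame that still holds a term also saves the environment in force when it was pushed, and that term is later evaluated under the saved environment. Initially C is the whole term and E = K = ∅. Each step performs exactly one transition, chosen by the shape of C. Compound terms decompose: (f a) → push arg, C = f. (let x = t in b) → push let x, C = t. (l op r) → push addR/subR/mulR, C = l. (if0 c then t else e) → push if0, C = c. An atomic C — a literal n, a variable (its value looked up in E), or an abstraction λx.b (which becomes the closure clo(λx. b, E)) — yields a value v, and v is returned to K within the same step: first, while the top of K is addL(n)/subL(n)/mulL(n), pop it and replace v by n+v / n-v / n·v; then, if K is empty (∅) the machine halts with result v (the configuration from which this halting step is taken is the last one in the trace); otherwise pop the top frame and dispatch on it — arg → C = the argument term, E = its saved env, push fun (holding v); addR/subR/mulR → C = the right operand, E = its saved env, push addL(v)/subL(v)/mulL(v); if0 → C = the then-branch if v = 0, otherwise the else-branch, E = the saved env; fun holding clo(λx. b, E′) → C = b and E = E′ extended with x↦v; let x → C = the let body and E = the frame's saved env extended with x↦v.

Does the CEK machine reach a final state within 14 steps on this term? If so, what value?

Answer: 9

Execution trace:
step 0: <C=((λu. (6 - u)) ((λz. z) -3)), E=∅, K=∅>
step 1: <C=(λu. (6 - u)), E=∅, K=[arg]>
step 2: <C=((λz. z) -3), E=∅, K=[fun]>
step 3: <C=(λz. z), E=∅, K=[arg :: fun]>
step 4: <C=-3, E=∅, K=[fun :: fun]>
step 5: <C=z, E={z↦-3}, K=[fun]>
step 6: <C=(6 - u), E={u↦-3}, K=∅>
step 7: <C=6, E={u↦-3}, K=[subR]>
step 8: <C=u, E={u↦-3}, K=[subL(6)]>
→ final value 9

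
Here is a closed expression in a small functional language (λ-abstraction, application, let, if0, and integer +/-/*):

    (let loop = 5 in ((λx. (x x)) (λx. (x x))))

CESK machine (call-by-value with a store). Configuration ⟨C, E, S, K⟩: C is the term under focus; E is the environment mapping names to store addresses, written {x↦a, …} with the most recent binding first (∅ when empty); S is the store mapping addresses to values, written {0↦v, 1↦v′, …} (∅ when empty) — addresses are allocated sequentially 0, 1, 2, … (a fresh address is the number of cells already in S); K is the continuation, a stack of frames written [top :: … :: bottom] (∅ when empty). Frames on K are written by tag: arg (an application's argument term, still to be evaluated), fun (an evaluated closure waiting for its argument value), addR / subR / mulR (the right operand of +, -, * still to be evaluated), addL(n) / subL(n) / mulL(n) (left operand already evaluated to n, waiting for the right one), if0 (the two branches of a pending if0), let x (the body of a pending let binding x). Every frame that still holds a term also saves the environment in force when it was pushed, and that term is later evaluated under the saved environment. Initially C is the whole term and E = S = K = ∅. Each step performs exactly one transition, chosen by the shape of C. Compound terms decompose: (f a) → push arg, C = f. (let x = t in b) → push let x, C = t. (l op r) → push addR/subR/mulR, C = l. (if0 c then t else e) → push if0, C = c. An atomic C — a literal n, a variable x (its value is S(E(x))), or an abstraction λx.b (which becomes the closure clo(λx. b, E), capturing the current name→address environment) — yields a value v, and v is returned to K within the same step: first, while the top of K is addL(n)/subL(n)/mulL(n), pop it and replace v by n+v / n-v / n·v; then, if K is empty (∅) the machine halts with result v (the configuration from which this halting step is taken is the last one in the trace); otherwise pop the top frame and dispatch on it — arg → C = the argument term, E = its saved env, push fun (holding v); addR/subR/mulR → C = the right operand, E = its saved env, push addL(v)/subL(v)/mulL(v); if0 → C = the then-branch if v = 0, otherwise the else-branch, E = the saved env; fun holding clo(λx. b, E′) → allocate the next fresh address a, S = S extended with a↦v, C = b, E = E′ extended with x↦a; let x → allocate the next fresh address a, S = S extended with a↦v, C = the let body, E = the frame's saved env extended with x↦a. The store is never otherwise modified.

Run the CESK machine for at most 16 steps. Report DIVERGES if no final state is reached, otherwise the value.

t=0: <C=(let loop = 5 in ((λx. (x x)) (λx. (x x)))), E=∅, S=∅, K=∅>
t=1: <C=5, E=∅, S=∅, K=[let loop]>
t=2: <C=((λx. (x x)) (λx. (x x))), E={loop↦0}, S={0↦5}, K=∅>
t=3: <C=(λx. (x x)), E={loop↦0}, S={0↦5}, K=[arg]>
t=4: <C=(λx. (x x)), E={loop↦0}, S={0↦5}, K=[fun]>
t=5: <C=(x x), E={x↦1, loop↦0}, S={0↦5, 1↦clo(λx. (x x), {loop↦0})}, K=∅>
t=6: <C=x, E={x↦1, loop↦0}, S={0↦5, 1↦clo(λx. (x x), {loop↦0})}, K=[arg]>
t=7: <C=x, E={x↦1, loop↦0}, S={0↦5, 1↦clo(λx. (x x), {loop↦0})}, K=[fun]>
t=8: <C=(x x), E={x↦2, loop↦0}, S={0↦5, 1↦clo(λx. (x x), {loop↦0}), 2↦clo(λx. (x x), {loop↦0})}, K=∅>
t=9: <C=x, E={x↦2, loop↦0}, S={0↦5, 1↦clo(λx. (x x), {loop↦0}), 2↦clo(λx. (x x), {loop↦0})}, K=[arg]>
t=10: <C=x, E={x↦2, loop↦0}, S={0↦5, 1↦clo(λx. (x x), {loop↦0}), 2↦clo(λx. (x x), {loop↦0})}, K=[fun]>
t=11: <C=(x x), E={x↦3, loop↦0}, S={0↦5, 1↦clo(λx. (x x), {loop↦0}), 2↦clo(λx. (x x), {loop↦0}), 3↦clo(λx. (x x), {loop↦0})}, K=∅>
t=12: <C=x, E={x↦3, loop↦0}, S={0↦5, 1↦clo(λx. (x x), {loop↦0}), 2↦clo(λx. (x x), {loop↦0}), 3↦clo(λx. (x x), {loop↦0})}, K=[arg]>
t=13: <C=x, E={x↦3, loop↦0}, S={0↦5, 1↦clo(λx. (x x), {loop↦0}), 2↦clo(λx. (x x), {loop↦0}), 3↦clo(λx. (x x), {loop↦0})}, K=[fun]>
t=14: <C=(x x), E={x↦4, loop↦0}, S={0↦5, 1↦clo(λx. (x x), {loop↦0}), 2↦clo(λx. (x x), {loop↦0}), 3↦clo(λx. (x x), {loop↦0}), 4↦clo(λx. (x x), {loop↦0})}, K=∅>
t=15: <C=x, E={x↦4, loop↦0}, S={0↦5, 1↦clo(λx. (x x), {loop↦0}), 2↦clo(λx. (x x), {loop↦0}), 3↦clo(λx. (x x), {loop↦0}), 4↦clo(λx. (x x), {loop↦0})}, K=[arg]>
t=16: <C=x, E={x↦4, loop↦0}, S={0↦5, 1↦clo(λx. (x x), {loop↦0}), 2↦clo(λx. (x x), {loop↦0}), 3↦clo(λx. (x x), {loop↦0}), 4↦clo(λx. (x x), {loop↦0})}, K=[fun]>
→ 16 transitions taken and the configuration is still not final: no result within 16 steps

Answer: DIVERGES (no final state within 16 steps)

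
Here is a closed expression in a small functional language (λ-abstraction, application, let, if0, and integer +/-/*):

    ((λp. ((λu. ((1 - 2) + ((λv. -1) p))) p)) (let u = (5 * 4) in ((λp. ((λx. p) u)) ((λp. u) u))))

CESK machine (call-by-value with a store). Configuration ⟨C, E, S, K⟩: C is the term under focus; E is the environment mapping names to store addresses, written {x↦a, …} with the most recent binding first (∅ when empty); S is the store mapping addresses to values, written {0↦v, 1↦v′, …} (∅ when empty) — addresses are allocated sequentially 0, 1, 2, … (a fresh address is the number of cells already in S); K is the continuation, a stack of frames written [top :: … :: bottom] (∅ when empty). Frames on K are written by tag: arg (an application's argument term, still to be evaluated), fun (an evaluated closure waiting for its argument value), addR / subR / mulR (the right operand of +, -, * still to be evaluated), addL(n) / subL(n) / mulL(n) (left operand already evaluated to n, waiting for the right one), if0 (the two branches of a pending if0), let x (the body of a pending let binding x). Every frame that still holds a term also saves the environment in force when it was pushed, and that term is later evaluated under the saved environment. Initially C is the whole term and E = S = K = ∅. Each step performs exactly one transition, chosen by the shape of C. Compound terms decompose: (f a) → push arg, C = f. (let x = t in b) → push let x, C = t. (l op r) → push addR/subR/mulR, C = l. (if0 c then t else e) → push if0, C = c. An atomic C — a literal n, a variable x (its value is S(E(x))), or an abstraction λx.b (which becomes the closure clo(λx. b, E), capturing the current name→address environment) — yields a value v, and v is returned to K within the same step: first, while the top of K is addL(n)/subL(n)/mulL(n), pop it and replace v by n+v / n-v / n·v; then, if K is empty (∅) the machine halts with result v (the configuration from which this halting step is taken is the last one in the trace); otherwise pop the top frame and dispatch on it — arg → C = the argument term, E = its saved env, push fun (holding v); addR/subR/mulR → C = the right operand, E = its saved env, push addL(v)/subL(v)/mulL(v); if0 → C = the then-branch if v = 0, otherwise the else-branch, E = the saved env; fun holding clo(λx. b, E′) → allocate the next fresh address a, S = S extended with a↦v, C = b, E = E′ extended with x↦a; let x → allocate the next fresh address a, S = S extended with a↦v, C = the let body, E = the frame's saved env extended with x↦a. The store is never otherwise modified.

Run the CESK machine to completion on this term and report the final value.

0. ⟨C=((λp. ((λu. ((1 - 2) + ((λv. -1) p))) p)) (let u = (5 * 4) in ((λp. ((λx. p) u)) ((λp. u) u)))); E=∅; S=∅; K=∅⟩
1. ⟨C=(λp. ((λu. ((1 - 2) + ((λv. -1) p))) p)); E=∅; S=∅; K=[arg]⟩
2. ⟨C=(let u = (5 * 4) in ((λp. ((λx. p) u)) ((λp. u) u))); E=∅; S=∅; K=[fun]⟩
3. ⟨C=(5 * 4); E=∅; S=∅; K=[let u :: fun]⟩
4. ⟨C=5; E=∅; S=∅; K=[mulR :: let u :: fun]⟩
5. ⟨C=4; E=∅; S=∅; K=[mulL(5) :: let u :: fun]⟩
6. ⟨C=((λp. ((λx. p) u)) ((λp. u) u)); E={u↦0}; S={0↦20}; K=[fun]⟩
7. ⟨C=(λp. ((λx. p) u)); E={u↦0}; S={0↦20}; K=[arg :: fun]⟩
8. ⟨C=((λp. u) u); E={u↦0}; S={0↦20}; K=[fun :: fun]⟩
9. ⟨C=(λp. u); E={u↦0}; S={0↦20}; K=[arg :: fun :: fun]⟩
10. ⟨C=u; E={u↦0}; S={0↦20}; K=[fun :: fun :: fun]⟩
11. ⟨C=u; E={p↦1, u↦0}; S={0↦20, 1↦20}; K=[fun :: fun]⟩
12. ⟨C=((λx. p) u); E={p↦2, u↦0}; S={0↦20, 1↦20, 2↦20}; K=[fun]⟩
13. ⟨C=(λx. p); E={p↦2, u↦0}; S={0↦20, 1↦20, 2↦20}; K=[arg :: fun]⟩
14. ⟨C=u; E={p↦2, u↦0}; S={0↦20, 1↦20, 2↦20}; K=[fun :: fun]⟩
15. ⟨C=p; E={x↦3, p↦2, u↦0}; S={0↦20, 1↦20, 2↦20, 3↦20}; K=[fun]⟩
16. ⟨C=((λu. ((1 - 2) + ((λv. -1) p))) p); E={p↦4}; S={0↦20, 1↦20, 2↦20, 3↦20, 4↦20}; K=∅⟩
17. ⟨C=(λu. ((1 - 2) + ((λv. -1) p))); E={p↦4}; S={0↦20, 1↦20, 2↦20, 3↦20, 4↦20}; K=[arg]⟩
18. ⟨C=p; E={p↦4}; S={0↦20, 1↦20, 2↦20, 3↦20, 4↦20}; K=[fun]⟩
19. ⟨C=((1 - 2) + ((λv. -1) p)); E={u↦5, p↦4}; S={0↦20, 1↦20, 2↦20, 3↦20, 4↦20, 5↦20}; K=∅⟩
20. ⟨C=(1 - 2); E={u↦5, p↦4}; S={0↦20, 1↦20, 2↦20, 3↦20, 4↦20, 5↦20}; K=[addR]⟩
21. ⟨C=1; E={u↦5, p↦4}; S={0↦20, 1↦20, 2↦20, 3↦20, 4↦20, 5↦20}; K=[subR :: addR]⟩
22. ⟨C=2; E={u↦5, p↦4}; S={0↦20, 1↦20, 2↦20, 3↦20, 4↦20, 5↦20}; K=[subL(1) :: addR]⟩
23. ⟨C=((λv. -1) p); E={u↦5, p↦4}; S={0↦20, 1↦20, 2↦20, 3↦20, 4↦20, 5↦20}; K=[addL(-1)]⟩
24. ⟨C=(λv. -1); E={u↦5, p↦4}; S={0↦20, 1↦20, 2↦20, 3↦20, 4↦20, 5↦20}; K=[arg :: addL(-1)]⟩
25. ⟨C=p; E={u↦5, p↦4}; S={0↦20, 1↦20, 2↦20, 3↦20, 4↦20, 5↦20}; K=[fun :: addL(-1)]⟩
26. ⟨C=-1; E={v↦6, u↦5, p↦4}; S={0↦20, 1↦20, 2↦20, 3↦20, 4↦20, 5↦20, 6↦20}; K=[addL(-1)]⟩
→ final value -2

Answer: -2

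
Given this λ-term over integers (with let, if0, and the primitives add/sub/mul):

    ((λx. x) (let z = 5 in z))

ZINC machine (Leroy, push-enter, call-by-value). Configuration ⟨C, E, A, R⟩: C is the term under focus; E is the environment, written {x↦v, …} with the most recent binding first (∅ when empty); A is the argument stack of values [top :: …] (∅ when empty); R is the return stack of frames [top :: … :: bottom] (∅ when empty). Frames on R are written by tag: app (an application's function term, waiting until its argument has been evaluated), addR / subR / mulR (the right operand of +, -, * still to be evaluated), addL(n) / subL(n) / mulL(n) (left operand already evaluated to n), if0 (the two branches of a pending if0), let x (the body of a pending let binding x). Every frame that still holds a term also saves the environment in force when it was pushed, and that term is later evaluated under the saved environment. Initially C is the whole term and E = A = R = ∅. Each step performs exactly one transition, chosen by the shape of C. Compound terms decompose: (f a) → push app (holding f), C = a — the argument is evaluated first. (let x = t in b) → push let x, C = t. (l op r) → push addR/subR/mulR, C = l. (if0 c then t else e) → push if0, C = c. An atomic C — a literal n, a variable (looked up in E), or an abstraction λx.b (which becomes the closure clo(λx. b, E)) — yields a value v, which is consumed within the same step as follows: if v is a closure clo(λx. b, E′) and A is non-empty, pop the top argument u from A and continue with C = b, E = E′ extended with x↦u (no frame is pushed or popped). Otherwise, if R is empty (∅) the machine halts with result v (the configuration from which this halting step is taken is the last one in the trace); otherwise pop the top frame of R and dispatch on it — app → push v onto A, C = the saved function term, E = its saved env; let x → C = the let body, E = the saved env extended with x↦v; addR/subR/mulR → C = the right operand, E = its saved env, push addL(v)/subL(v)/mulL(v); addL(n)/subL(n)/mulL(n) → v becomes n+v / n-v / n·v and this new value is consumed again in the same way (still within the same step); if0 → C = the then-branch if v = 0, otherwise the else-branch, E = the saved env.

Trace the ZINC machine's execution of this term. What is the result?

Answer: 5

Execution trace:
step 0: ⟨C=((λx. x) (let z = 5 in z)); E=∅; A=∅; R=∅⟩
step 1: ⟨C=(let z = 5 in z); E=∅; A=∅; R=[app]⟩
step 2: ⟨C=5; E=∅; A=∅; R=[let z :: app]⟩
step 3: ⟨C=z; E={z↦5}; A=∅; R=[app]⟩
step 4: ⟨C=(λx. x); E=∅; A=[5]; R=∅⟩
step 5: ⟨C=x; E={x↦5}; A=∅; R=∅⟩
→ final value 5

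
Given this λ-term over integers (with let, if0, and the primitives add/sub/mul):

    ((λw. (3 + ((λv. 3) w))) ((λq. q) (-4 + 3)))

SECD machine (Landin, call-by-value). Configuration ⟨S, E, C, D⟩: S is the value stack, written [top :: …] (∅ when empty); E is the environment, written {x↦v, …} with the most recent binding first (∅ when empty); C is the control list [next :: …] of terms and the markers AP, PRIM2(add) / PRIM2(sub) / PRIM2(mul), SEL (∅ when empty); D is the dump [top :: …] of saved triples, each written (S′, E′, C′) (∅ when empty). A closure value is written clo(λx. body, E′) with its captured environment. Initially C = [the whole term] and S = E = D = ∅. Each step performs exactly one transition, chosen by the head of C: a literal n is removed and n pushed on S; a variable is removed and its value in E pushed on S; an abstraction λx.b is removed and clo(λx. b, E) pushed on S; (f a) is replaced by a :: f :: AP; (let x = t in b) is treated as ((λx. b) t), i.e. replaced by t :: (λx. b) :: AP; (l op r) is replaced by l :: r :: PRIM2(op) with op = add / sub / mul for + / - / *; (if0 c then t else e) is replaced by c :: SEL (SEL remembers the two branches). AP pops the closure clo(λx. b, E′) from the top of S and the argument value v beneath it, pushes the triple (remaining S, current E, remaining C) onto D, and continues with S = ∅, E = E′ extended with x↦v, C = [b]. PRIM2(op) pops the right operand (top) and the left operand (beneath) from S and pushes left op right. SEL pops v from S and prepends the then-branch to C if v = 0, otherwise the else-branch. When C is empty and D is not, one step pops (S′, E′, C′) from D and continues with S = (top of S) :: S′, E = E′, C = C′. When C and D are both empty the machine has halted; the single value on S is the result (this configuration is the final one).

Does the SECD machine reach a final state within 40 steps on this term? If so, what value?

Answer: 6

Machine steps:
[0] <S=∅, E=∅, C=[((λw. (3 + ((λv. 3) w))) ((λq. q) (-4 + 3)))], D=∅>
[1] <S=∅, E=∅, C=[((λq. q) (-4 + 3)) :: (λw. (3 + ((λv. 3) w))) :: AP], D=∅>
[2] <S=∅, E=∅, C=[(-4 + 3) :: (λq. q) :: AP :: (λw. (3 + ((λv. 3) w))) :: AP], D=∅>
[3] <S=∅, E=∅, C=[-4 :: 3 :: PRIM2(add) :: (λq. q) :: AP :: (λw. (3 + ((λv. 3) w))) :: AP], D=∅>
[4] <S=[-4], E=∅, C=[3 :: PRIM2(add) :: (λq. q) :: AP :: (λw. (3 + ((λv. 3) w))) :: AP], D=∅>
[5] <S=[3 :: -4], E=∅, C=[PRIM2(add) :: (λq. q) :: AP :: (λw. (3 + ((λv. 3) w))) :: AP], D=∅>
[6] <S=[-1], E=∅, C=[(λq. q) :: AP :: (λw. (3 + ((λv. 3) w))) :: AP], D=∅>
[7] <S=[clo(λq. q, ∅) :: -1], E=∅, C=[AP :: (λw. (3 + ((λv. 3) w))) :: AP], D=∅>
[8] <S=∅, E={q↦-1}, C=[q], D=[(∅, ∅, [(λw. (3 + ((λv. 3) w))) :: AP])]>
[9] <S=[-1], E={q↦-1}, C=∅, D=[(∅, ∅, [(λw. (3 + ((λv. 3) w))) :: AP])]>
[10] <S=[-1], E=∅, C=[(λw. (3 + ((λv. 3) w))) :: AP], D=∅>
[11] <S=[clo(λw. (3 + ((λv. 3) w)), ∅) :: -1], E=∅, C=[AP], D=∅>
[12] <S=∅, E={w↦-1}, C=[(3 + ((λv. 3) w))], D=[(∅, ∅, ∅)]>
[13] <S=∅, E={w↦-1}, C=[3 :: ((λv. 3) w) :: PRIM2(add)], D=[(∅, ∅, ∅)]>
[14] <S=[3], E={w↦-1}, C=[((λv. 3) w) :: PRIM2(add)], D=[(∅, ∅, ∅)]>
[15] <S=[3], E={w↦-1}, C=[w :: (λv. 3) :: AP :: PRIM2(add)], D=[(∅, ∅, ∅)]>
[16] <S=[-1 :: 3], E={w↦-1}, C=[(λv. 3) :: AP :: PRIM2(add)], D=[(∅, ∅, ∅)]>
[17] <S=[clo(λv. 3, {w↦-1}) :: -1 :: 3], E={w↦-1}, C=[AP :: PRIM2(add)], D=[(∅, ∅, ∅)]>
[18] <S=∅, E={v↦-1, w↦-1}, C=[3], D=[([3], {w↦-1}, [PRIM2(add)]) :: (∅, ∅, ∅)]>
[19] <S=[3], E={v↦-1, w↦-1}, C=∅, D=[([3], {w↦-1}, [PRIM2(add)]) :: (∅, ∅, ∅)]>
[20] <S=[3 :: 3], E={w↦-1}, C=[PRIM2(add)], D=[(∅, ∅, ∅)]>
[21] <S=[6], E={w↦-1}, C=∅, D=[(∅, ∅, ∅)]>
[22] <S=[6], E=∅, C=∅, D=∅>
→ final value 6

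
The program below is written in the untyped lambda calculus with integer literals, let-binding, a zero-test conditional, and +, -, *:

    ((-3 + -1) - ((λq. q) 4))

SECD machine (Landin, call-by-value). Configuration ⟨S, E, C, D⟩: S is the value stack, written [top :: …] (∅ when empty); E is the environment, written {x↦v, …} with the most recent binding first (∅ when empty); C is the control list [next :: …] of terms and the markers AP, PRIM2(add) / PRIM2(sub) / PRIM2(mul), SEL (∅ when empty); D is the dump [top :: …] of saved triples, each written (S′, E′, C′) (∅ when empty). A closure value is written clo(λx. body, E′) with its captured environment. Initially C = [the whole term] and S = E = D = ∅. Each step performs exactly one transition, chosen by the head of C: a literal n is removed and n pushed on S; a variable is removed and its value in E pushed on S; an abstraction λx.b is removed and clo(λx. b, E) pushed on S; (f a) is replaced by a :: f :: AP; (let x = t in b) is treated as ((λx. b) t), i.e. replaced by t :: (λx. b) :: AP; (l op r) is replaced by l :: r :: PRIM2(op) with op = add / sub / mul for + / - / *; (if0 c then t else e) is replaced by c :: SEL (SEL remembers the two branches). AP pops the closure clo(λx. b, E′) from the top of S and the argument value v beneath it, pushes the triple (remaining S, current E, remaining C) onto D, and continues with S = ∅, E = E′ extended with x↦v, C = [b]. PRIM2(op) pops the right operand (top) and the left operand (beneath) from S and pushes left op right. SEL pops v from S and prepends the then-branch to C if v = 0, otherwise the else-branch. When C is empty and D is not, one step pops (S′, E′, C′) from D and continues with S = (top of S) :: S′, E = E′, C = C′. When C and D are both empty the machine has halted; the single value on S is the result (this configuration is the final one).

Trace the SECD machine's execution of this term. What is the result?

[0] [S=∅ | E=∅ | C=[((-3 + -1) - ((λq. q) 4))] | D=∅]
[1] [S=∅ | E=∅ | C=[(-3 + -1) :: ((λq. q) 4) :: PRIM2(sub)] | D=∅]
[2] [S=∅ | E=∅ | C=[-3 :: -1 :: PRIM2(add) :: ((λq. q) 4) :: PRIM2(sub)] | D=∅]
[3] [S=[-3] | E=∅ | C=[-1 :: PRIM2(add) :: ((λq. q) 4) :: PRIM2(sub)] | D=∅]
[4] [S=[-1 :: -3] | E=∅ | C=[PRIM2(add) :: ((λq. q) 4) :: PRIM2(sub)] | D=∅]
[5] [S=[-4] | E=∅ | C=[((λq. q) 4) :: PRIM2(sub)] | D=∅]
[6] [S=[-4] | E=∅ | C=[4 :: (λq. q) :: AP :: PRIM2(sub)] | D=∅]
[7] [S=[4 :: -4] | E=∅ | C=[(λq. q) :: AP :: PRIM2(sub)] | D=∅]
[8] [S=[clo(λq. q, ∅) :: 4 :: -4] | E=∅ | C=[AP :: PRIM2(sub)] | D=∅]
[9] [S=∅ | E={q↦4} | C=[q] | D=[([-4], ∅, [PRIM2(sub)])]]
[10] [S=[4] | E={q↦4} | C=∅ | D=[([-4], ∅, [PRIM2(sub)])]]
[11] [S=[4 :: -4] | E=∅ | C=[PRIM2(sub)] | D=∅]
[12] [S=[-8] | E=∅ | C=∅ | D=∅]
→ final value -8

Answer: -8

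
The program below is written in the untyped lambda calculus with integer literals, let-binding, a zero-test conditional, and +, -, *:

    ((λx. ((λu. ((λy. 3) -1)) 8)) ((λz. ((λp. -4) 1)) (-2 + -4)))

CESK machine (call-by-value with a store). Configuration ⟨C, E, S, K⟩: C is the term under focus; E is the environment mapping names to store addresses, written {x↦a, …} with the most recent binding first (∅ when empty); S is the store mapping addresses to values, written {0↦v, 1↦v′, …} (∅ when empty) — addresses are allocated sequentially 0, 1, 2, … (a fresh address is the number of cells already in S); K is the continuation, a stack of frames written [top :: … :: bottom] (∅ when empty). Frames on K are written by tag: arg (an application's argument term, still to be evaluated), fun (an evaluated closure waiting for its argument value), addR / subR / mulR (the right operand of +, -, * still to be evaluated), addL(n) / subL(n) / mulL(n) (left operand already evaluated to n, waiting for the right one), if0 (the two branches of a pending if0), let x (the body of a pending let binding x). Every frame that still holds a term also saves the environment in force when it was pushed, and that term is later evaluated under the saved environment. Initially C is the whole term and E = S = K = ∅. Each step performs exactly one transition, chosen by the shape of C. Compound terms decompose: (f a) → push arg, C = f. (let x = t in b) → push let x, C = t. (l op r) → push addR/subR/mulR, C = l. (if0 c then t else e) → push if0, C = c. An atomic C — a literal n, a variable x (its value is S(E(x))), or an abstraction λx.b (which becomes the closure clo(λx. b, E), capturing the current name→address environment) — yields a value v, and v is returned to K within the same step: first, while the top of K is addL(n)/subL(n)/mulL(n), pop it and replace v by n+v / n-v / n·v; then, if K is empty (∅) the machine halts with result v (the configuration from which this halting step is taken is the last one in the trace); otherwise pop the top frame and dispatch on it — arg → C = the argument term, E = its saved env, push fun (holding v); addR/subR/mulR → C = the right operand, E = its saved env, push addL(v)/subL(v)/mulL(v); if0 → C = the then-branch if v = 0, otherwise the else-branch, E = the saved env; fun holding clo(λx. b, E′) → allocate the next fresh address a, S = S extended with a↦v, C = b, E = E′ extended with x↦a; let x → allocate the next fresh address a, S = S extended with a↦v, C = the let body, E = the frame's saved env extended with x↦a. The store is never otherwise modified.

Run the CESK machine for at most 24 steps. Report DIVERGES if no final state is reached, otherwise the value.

Answer: 3

Machine steps:
[0] [C=((λx. ((λu. ((λy. 3) -1)) 8)) ((λz. ((λp. -4) 1)) (-2 + -4))) | E=∅ | S=∅ | K=∅]
[1] [C=(λx. ((λu. ((λy. 3) -1)) 8)) | E=∅ | S=∅ | K=[arg]]
[2] [C=((λz. ((λp. -4) 1)) (-2 + -4)) | E=∅ | S=∅ | K=[fun]]
[3] [C=(λz. ((λp. -4) 1)) | E=∅ | S=∅ | K=[arg :: fun]]
[4] [C=(-2 + -4) | E=∅ | S=∅ | K=[fun :: fun]]
[5] [C=-2 | E=∅ | S=∅ | K=[addR :: fun :: fun]]
[6] [C=-4 | E=∅ | S=∅ | K=[addL(-2) :: fun :: fun]]
[7] [C=((λp. -4) 1) | E={z↦0} | S={0↦-6} | K=[fun]]
[8] [C=(λp. -4) | E={z↦0} | S={0↦-6} | K=[arg :: fun]]
[9] [C=1 | E={z↦0} | S={0↦-6} | K=[fun :: fun]]
[10] [C=-4 | E={p↦1, z↦0} | S={0↦-6, 1↦1} | K=[fun]]
[11] [C=((λu. ((λy. 3) -1)) 8) | E={x↦2} | S={0↦-6, 1↦1, 2↦-4} | K=∅]
[12] [C=(λu. ((λy. 3) -1)) | E={x↦2} | S={0↦-6, 1↦1, 2↦-4} | K=[arg]]
[13] [C=8 | E={x↦2} | S={0↦-6, 1↦1, 2↦-4} | K=[fun]]
[14] [C=((λy. 3) -1) | E={u↦3, x↦2} | S={0↦-6, 1↦1, 2↦-4, 3↦8} | K=∅]
[15] [C=(λy. 3) | E={u↦3, x↦2} | S={0↦-6, 1↦1, 2↦-4, 3↦8} | K=[arg]]
[16] [C=-1 | E={u↦3, x↦2} | S={0↦-6, 1↦1, 2↦-4, 3↦8} | K=[fun]]
[17] [C=3 | E={y↦4, u↦3, x↦2} | S={0↦-6, 1↦1, 2↦-4, 3↦8, 4↦-1} | K=∅]
→ final value 3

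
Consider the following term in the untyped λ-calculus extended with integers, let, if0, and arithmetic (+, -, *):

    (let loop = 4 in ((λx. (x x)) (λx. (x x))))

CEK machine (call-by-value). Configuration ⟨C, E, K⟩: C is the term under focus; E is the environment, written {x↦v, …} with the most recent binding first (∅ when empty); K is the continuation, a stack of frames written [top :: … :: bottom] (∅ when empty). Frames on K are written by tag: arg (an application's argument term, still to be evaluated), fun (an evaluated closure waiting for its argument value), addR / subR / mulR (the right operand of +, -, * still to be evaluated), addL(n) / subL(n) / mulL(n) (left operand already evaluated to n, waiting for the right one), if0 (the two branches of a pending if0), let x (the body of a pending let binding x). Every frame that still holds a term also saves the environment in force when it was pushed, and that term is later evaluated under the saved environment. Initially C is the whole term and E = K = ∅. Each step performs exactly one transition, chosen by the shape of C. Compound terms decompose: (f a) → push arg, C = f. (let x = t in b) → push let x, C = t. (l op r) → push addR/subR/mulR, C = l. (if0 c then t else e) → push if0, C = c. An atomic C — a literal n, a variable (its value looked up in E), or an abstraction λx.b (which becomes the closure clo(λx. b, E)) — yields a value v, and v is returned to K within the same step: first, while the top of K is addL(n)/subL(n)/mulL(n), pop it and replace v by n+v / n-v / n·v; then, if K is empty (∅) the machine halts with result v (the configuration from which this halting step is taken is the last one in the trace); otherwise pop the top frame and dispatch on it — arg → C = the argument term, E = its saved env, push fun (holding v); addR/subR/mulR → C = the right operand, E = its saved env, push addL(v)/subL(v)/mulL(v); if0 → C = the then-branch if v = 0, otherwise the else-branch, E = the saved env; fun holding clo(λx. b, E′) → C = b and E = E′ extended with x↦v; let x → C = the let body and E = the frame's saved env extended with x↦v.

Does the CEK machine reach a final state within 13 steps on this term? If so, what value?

Answer: DIVERGES (no final state within 13 steps)

Derivation:
t=0: <C=(let loop = 4 in ((λx. (x x)) (λx. (x x)))), E=∅, K=∅>
t=1: <C=4, E=∅, K=[let loop]>
t=2: <C=((λx. (x x)) (λx. (x x))), E={loop↦4}, K=∅>
t=3: <C=(λx. (x x)), E={loop↦4}, K=[arg]>
t=4: <C=(λx. (x x)), E={loop↦4}, K=[fun]>
t=5: <C=(x x), E={x↦clo(λx. (x x), {loop↦4}), loop↦4}, K=∅>
t=6: <C=x, E={x↦clo(λx. (x x), {loop↦4}), loop↦4}, K=[arg]>
t=7: <C=x, E={x↦clo(λx. (x x), {loop↦4}), loop↦4}, K=[fun]>
… configuration repeats with period 3 (steps 5–7 recur indefinitely) …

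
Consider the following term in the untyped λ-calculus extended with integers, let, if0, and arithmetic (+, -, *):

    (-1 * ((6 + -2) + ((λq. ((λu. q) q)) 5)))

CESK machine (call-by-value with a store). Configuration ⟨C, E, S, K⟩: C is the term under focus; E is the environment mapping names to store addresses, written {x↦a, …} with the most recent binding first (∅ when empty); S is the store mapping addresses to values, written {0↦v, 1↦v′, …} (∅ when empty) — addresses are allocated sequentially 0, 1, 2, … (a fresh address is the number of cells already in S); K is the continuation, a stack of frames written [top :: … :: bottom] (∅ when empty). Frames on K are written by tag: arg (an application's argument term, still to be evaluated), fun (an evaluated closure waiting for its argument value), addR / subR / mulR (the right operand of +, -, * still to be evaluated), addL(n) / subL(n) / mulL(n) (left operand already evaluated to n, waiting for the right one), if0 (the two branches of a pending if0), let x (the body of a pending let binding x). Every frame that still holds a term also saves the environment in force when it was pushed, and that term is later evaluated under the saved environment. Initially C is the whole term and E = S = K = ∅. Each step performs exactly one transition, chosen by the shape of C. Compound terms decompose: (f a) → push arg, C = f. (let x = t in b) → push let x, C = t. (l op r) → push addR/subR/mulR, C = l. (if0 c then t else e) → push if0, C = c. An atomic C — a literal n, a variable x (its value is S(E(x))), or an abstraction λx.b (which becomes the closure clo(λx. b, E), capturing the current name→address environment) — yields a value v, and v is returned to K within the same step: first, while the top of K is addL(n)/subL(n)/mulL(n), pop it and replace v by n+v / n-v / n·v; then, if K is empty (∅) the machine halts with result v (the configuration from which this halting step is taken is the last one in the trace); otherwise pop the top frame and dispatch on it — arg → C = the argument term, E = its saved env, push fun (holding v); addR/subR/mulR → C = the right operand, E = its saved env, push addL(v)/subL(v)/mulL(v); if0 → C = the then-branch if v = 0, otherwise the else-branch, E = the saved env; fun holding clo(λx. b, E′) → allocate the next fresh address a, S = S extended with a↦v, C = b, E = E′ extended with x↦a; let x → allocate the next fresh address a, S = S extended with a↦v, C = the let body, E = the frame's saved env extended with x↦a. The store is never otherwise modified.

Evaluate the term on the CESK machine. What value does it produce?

Answer: -9

Derivation:
[0] ⟨C=(-1 * ((6 + -2) + ((λq. ((λu. q) q)) 5))); E=∅; S=∅; K=∅⟩
[1] ⟨C=-1; E=∅; S=∅; K=[mulR]⟩
[2] ⟨C=((6 + -2) + ((λq. ((λu. q) q)) 5)); E=∅; S=∅; K=[mulL(-1)]⟩
[3] ⟨C=(6 + -2); E=∅; S=∅; K=[addR :: mulL(-1)]⟩
[4] ⟨C=6; E=∅; S=∅; K=[addR :: addR :: mulL(-1)]⟩
[5] ⟨C=-2; E=∅; S=∅; K=[addL(6) :: addR :: mulL(-1)]⟩
[6] ⟨C=((λq. ((λu. q) q)) 5); E=∅; S=∅; K=[addL(4) :: mulL(-1)]⟩
[7] ⟨C=(λq. ((λu. q) q)); E=∅; S=∅; K=[arg :: addL(4) :: mulL(-1)]⟩
[8] ⟨C=5; E=∅; S=∅; K=[fun :: addL(4) :: mulL(-1)]⟩
[9] ⟨C=((λu. q) q); E={q↦0}; S={0↦5}; K=[addL(4) :: mulL(-1)]⟩
[10] ⟨C=(λu. q); E={q↦0}; S={0↦5}; K=[arg :: addL(4) :: mulL(-1)]⟩
[11] ⟨C=q; E={q↦0}; S={0↦5}; K=[fun :: addL(4) :: mulL(-1)]⟩
[12] ⟨C=q; E={u↦1, q↦0}; S={0↦5, 1↦5}; K=[addL(4) :: mulL(-1)]⟩
→ final value -9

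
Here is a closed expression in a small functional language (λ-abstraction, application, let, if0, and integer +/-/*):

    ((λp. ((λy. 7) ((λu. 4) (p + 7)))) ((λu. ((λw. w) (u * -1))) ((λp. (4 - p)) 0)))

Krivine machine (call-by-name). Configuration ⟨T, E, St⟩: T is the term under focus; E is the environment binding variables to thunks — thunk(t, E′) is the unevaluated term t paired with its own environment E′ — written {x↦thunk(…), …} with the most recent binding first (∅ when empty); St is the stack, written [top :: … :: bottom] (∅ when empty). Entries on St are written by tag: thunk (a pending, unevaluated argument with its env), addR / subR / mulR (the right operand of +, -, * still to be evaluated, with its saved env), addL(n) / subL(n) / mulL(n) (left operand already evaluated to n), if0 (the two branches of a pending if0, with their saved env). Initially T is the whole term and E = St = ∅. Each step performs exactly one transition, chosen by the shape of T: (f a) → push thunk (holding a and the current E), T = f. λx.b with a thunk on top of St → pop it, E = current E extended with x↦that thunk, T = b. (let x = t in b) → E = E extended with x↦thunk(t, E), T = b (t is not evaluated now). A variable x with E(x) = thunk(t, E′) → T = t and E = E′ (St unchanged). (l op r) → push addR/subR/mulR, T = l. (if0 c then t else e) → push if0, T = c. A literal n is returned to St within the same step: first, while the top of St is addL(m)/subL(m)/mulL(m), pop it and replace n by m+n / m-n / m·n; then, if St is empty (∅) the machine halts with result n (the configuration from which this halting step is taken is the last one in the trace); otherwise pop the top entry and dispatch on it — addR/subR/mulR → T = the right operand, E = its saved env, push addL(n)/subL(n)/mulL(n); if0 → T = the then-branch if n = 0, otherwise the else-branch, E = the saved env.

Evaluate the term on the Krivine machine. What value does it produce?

t=0: ⟨T=((λp. ((λy. 7) ((λu. 4) (p + 7)))) ((λu. ((λw. w) (u * -1))) ((λp. (4 - p)) 0))); E=∅; St=∅⟩
t=1: ⟨T=(λp. ((λy. 7) ((λu. 4) (p + 7)))); E=∅; St=[thunk]⟩
t=2: ⟨T=((λy. 7) ((λu. 4) (p + 7))); E={p↦thunk(((λu. ((λw. w) (u * -1))) ((λp. (4 - p)) 0)), ∅)}; St=∅⟩
t=3: ⟨T=(λy. 7); E={p↦thunk(((λu. ((λw. w) (u * -1))) ((λp. (4 - p)) 0)), ∅)}; St=[thunk]⟩
t=4: ⟨T=7; E={y↦thunk(((λu. 4) (p + 7)), {p↦thunk(((λu. ((λw. w) (u * -1))) ((λp. (4 - p)) 0)), ∅)}), p↦thunk(((λu. ((λw. w) (u * -1))) ((λp. (4 - p)) 0)), ∅)}; St=∅⟩
→ final value 7

Answer: 7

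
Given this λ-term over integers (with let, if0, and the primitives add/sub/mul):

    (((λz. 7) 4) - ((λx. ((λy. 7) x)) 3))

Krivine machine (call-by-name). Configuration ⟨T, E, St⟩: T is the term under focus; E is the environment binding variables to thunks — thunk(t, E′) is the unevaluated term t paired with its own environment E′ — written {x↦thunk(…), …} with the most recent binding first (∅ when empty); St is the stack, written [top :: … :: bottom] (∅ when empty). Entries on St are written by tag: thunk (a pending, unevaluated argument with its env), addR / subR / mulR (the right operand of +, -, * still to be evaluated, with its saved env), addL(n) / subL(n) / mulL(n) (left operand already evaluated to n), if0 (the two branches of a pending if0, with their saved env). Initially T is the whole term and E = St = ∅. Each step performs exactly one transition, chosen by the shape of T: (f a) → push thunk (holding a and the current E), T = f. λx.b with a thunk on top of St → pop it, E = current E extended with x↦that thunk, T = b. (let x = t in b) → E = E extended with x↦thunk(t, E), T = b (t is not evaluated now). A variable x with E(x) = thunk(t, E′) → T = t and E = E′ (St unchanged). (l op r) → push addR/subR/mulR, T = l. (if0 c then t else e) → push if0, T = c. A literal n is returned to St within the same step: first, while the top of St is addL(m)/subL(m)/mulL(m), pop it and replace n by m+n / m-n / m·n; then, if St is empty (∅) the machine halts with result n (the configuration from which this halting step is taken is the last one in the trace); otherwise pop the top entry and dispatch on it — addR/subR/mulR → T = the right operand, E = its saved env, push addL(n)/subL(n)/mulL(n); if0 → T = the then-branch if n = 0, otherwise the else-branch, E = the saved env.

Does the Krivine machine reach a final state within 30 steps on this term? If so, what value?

Answer: 0

Derivation:
[0] <T=(((λz. 7) 4) - ((λx. ((λy. 7) x)) 3)), E=∅, St=∅>
[1] <T=((λz. 7) 4), E=∅, St=[subR]>
[2] <T=(λz. 7), E=∅, St=[thunk :: subR]>
[3] <T=7, E={z↦thunk(4, ∅)}, St=[subR]>
[4] <T=((λx. ((λy. 7) x)) 3), E=∅, St=[subL(7)]>
[5] <T=(λx. ((λy. 7) x)), E=∅, St=[thunk :: subL(7)]>
[6] <T=((λy. 7) x), E={x↦thunk(3, ∅)}, St=[subL(7)]>
[7] <T=(λy. 7), E={x↦thunk(3, ∅)}, St=[thunk :: subL(7)]>
[8] <T=7, E={y↦thunk(x, {x↦thunk(3, ∅)}), x↦thunk(3, ∅)}, St=[subL(7)]>
→ final value 0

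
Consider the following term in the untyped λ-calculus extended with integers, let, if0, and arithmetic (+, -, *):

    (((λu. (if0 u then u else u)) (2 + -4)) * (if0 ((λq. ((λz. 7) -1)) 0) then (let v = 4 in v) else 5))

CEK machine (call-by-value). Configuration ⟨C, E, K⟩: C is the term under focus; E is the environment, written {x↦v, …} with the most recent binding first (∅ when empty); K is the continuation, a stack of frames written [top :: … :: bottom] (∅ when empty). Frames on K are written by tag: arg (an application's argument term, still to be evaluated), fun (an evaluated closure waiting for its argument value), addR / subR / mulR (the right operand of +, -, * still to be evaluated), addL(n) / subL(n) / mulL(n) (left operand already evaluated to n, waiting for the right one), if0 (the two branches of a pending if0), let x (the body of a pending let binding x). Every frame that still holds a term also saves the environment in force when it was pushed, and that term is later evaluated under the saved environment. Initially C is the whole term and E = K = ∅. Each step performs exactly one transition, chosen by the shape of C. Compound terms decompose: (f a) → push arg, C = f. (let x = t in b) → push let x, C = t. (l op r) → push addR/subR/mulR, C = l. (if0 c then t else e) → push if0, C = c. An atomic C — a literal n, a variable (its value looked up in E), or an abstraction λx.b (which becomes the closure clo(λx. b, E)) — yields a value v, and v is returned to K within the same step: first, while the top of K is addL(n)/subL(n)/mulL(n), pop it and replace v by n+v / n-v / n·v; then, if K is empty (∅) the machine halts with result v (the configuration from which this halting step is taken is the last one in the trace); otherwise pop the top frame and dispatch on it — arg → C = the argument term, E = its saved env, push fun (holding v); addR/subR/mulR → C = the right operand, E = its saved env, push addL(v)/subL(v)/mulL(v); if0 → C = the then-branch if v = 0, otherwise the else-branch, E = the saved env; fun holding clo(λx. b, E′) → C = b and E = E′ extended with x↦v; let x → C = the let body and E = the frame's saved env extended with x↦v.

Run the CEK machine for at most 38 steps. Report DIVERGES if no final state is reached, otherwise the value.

Answer: -10

Machine steps:
[0] ⟨C=(((λu. (if0 u then u else u)) (2 + -4)) * (if0 ((λq. ((λz. 7) -1)) 0) then (let v = 4 in v) else 5)); E=∅; K=∅⟩
[1] ⟨C=((λu. (if0 u then u else u)) (2 + -4)); E=∅; K=[mulR]⟩
[2] ⟨C=(λu. (if0 u then u else u)); E=∅; K=[arg :: mulR]⟩
[3] ⟨C=(2 + -4); E=∅; K=[fun :: mulR]⟩
[4] ⟨C=2; E=∅; K=[addR :: fun :: mulR]⟩
[5] ⟨C=-4; E=∅; K=[addL(2) :: fun :: mulR]⟩
[6] ⟨C=(if0 u then u else u); E={u↦-2}; K=[mulR]⟩
[7] ⟨C=u; E={u↦-2}; K=[if0 :: mulR]⟩
[8] ⟨C=u; E={u↦-2}; K=[mulR]⟩
[9] ⟨C=(if0 ((λq. ((λz. 7) -1)) 0) then (let v = 4 in v) else 5); E=∅; K=[mulL(-2)]⟩
[10] ⟨C=((λq. ((λz. 7) -1)) 0); E=∅; K=[if0 :: mulL(-2)]⟩
[11] ⟨C=(λq. ((λz. 7) -1)); E=∅; K=[arg :: if0 :: mulL(-2)]⟩
[12] ⟨C=0; E=∅; K=[fun :: if0 :: mulL(-2)]⟩
[13] ⟨C=((λz. 7) -1); E={q↦0}; K=[if0 :: mulL(-2)]⟩
[14] ⟨C=(λz. 7); E={q↦0}; K=[arg :: if0 :: mulL(-2)]⟩
[15] ⟨C=-1; E={q↦0}; K=[fun :: if0 :: mulL(-2)]⟩
[16] ⟨C=7; E={z↦-1, q↦0}; K=[if0 :: mulL(-2)]⟩
[17] ⟨C=5; E=∅; K=[mulL(-2)]⟩
→ final value -10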